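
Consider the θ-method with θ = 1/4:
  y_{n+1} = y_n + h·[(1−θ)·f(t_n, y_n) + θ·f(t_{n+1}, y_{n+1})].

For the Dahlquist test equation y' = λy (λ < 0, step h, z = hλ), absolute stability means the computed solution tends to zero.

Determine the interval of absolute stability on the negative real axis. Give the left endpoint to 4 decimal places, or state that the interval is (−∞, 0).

With y'=λy (z=hλ):
  y_{n+1} = y_n + z·[3/4·y_n + 1/4·y_{n+1}] ⇒ (1 − 1/4z)y_{n+1} = (1 + 3/4z)y_n
  ⇒ R(z) = (1 + 3/4z)/(1 − 1/4z).

Need |R(x)|<1, x<0.
x=-0.42: |R|=0.6199
R=−1: 1+3/4x = −1+1/4x ⇒ -1/2x=2 ⇒ x=2/(-1/2)=-4.0000
Confirm numerically:
  x=-3.698: |R|=0.92154 <1
  x=-3.057: |R|=0.73275 <1
  x=-2.847: |R|=0.66321 <1
  x=-1.895: |R|=0.28584 <1
  x=-4.472: |R|=1.11143 >1
  x=-4.279: |R|=1.06740 >1
Interval (-4.0000, 0).

z∈(-4.0000,0).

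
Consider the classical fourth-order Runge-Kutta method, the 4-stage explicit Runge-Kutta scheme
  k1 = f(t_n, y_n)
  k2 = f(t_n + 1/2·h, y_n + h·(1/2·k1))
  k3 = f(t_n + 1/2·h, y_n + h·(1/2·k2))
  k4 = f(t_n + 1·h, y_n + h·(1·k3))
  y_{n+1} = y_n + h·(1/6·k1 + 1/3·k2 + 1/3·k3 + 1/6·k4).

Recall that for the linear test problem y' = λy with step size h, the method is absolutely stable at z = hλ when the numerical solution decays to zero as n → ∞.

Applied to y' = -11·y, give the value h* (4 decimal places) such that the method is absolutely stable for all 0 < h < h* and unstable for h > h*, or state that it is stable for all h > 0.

Test eqn y'=λy, z=hλ:
  order 4, 4-stage ⇒ R(z)=1+z+z^2/2+z^3/6+z^4/24
  (e.g. R(-0.42)=0.65715, |R|=0.65715)

Need |R(x)|<1, x<0.
x=-0.42: |R|=0.6571
|R(-2.75)|=0.9481 |R(-1.41)|=0.2815 |R(-0.7)|=0.4978
Bisect:
  x_lo=-3.6797 |R|=3.4253  x_hi=-0.1267 |R|=0.8810
  mid=-1.90318 |R|=0.30560 →hi
  mid=-2.79142 |R|=1.00927 →lo
  mid=-2.34730 |R|=0.51700 →hi
  mid=-2.56936 |R|=0.72034 →hi
  mid=-2.68039 |R|=0.85302 →hi
  mid=-2.73590 |R|=0.92805 →hi
  mid=-2.76366 |R|=0.96787 →hi
  mid=-2.77754 |R|=0.98837 →hi
  mid=-2.78448 |R|=0.99877 →hi
  mid=-2.78795 |R|=1.00401 →lo
  ...
  [-2.78534,-2.78513] ⇒ x*=-2.7853
Stable set (-2.7853, 0).

(-2.7853,0); λ=-11 ⇒ h* = 0.2532.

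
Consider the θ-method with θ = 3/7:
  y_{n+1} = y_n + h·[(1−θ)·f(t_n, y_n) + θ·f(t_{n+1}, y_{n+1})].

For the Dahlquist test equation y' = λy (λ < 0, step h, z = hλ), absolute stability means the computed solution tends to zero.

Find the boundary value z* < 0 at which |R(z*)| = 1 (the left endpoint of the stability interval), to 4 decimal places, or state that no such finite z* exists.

left endpoint -14.0000.

Test eqn y'=λy, z=hλ:
  y_{n+1} = y_n + z·[4/7·y_n + 3/7·y_{n+1}] ⇒ (1 − 3/7z)y_{n+1} = (1 + 4/7z)y_n
  so R(z) = (1 + 4/7z)/(1 − 3/7z).

Need |R(x)|<1, x<0.
x=-0.88: |R|=0.3610
R=−1: 1+4/7x = −1+3/7x ⇒ -1/7x=2 ⇒ x=2/(-1/7)=-14.0000
Confirm numerically:
  x=-12.408: |R|=0.96400 <1
  x=-11.151: |R|=0.92957 <1
  x=-10.323: |R|=0.90316 <1
  x=-14.599: |R|=1.01179 >1
  x=-14.561: |R|=1.01107 >1
Interval (-14.0000, 0).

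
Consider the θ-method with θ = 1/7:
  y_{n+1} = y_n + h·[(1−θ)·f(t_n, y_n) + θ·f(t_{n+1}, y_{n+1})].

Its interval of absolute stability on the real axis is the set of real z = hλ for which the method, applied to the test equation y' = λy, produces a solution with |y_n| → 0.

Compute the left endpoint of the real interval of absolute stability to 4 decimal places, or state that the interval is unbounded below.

left endpoint -2.8000.

On y'=λy, z=hλ:
  y_{n+1} = y_n + z·[6/7·y_n + 1/7·y_{n+1}] ⇒ (1 − 1/7z)y_{n+1} = (1 + 6/7z)y_n
  Hence R(z) = (1 + 6/7z)/(1 − 1/7z).

Solve |R(x)|<1 on ℝ⁻.
x=-1.08: |R|=0.0644
R=−1: 1+6/7x = −1+1/7x ⇒ -5/7x=2 ⇒ x=2/(-5/7)=-2.8000
Confirm numerically:
  x=-2.515: |R|=0.85024 <1
  x=-2.438: |R|=0.80822 <1
  x=-1.474: |R|=0.21761 <1
  x=-1.439: |R|=0.19362 <1
  x=-3.263: |R|=1.22557 >1
  x=-3.230: |R|=1.21017 >1
  x=-2.997: |R|=1.09853 >1
So |R|<1 on (-2.8000, 0).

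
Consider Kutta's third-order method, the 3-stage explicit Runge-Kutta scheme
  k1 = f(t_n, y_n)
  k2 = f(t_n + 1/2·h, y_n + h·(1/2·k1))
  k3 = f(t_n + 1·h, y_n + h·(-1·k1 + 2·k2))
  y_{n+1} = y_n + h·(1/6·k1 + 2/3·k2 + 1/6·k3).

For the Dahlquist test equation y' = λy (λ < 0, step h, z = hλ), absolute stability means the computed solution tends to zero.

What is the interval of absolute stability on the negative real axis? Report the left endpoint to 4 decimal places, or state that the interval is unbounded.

z∈(-2.5127,0).

With y'=λy (z=hλ):
  order 3, 3-stage ⇒ R(z)=1+z+z^2/2+z^3/6
  (e.g. R(-0.54)=0.57956, |R|=0.57956)

Solve |R(x)|<1 on ℝ⁻.
x=-0.54: |R|=0.5796
|R(-2.31)|=0.6963 |R(-1.09)|=0.2882 |R(-0.65)|=0.5155
Bisect:
  x_lo=-3.2571 |R|=2.7116  x_hi=-0.2888 |R|=0.7489
  mid=-1.77291 |R|=0.13008 →hi
  mid=-2.51498 |R|=1.00369 →lo
  mid=-2.14395 |R|=0.48814 →hi
  mid=-2.32947 |R|=0.72303 →hi
  mid=-2.42223 |R|=0.85724 →hi
  mid=-2.46861 |R|=0.92888 →hi
  mid=-2.49179 |R|=0.96588 →hi
  ...
  [-2.51281,-2.51263] ⇒ x*=-2.5127
So |R|<1 on (-2.5127, 0).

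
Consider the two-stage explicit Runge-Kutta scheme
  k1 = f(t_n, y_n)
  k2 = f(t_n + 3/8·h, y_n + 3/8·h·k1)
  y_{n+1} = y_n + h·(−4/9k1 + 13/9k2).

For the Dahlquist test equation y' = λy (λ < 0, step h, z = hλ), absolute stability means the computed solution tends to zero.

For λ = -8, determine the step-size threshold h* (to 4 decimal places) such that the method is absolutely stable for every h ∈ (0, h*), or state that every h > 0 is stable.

Test eqn y'=λy, z=hλ:
  k1=λy_n ⇒ h·k1=z·y_n;  k2=λ(1+3/8z)y_n ⇒ h·k2=z(1+3/8z)y_n
  y_{n+1}/y_n = 1 − 4/9z + 13/9z(1+3/8z) = 1 + z + 13/24z²
  so R(z) = 1 + z + 13/24z².

Need |R(x)|<1, x<0.
x=-1.15: |R|=0.5664
R=1: x+13/24x²=0 ⇒ x=−24/13=-1.8462; min R=1−1/(4·13/24)=0.5385>−1
Confirm numerically:
  x=-1.387: |R|=0.65504 <1
  x=-1.268: |R|=0.60290 <1
  x=-1.162: |R|=0.56938 <1
  x=-2.240: |R|=1.47787 >1
  x=-2.136: |R|=1.33535 >1
Interval (-1.8462, 0).

(-1.8462,0); λ=-8 ⇒ h* = (24/13)/8 = 0.2308.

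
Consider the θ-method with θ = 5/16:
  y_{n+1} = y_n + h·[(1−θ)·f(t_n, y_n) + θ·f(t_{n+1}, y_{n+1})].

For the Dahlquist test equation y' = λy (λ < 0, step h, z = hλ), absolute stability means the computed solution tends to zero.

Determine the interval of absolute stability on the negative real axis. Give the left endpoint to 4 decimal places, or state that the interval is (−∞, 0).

On y'=λy, z=hλ:
  y_{n+1} = y_n + z·[11/16·y_n + 5/16·y_{n+1}] ⇒ (1 − 5/16z)y_{n+1} = (1 + 11/16z)y_n
  Hence R(z) = (1 + 11/16z)/(1 − 5/16z).

Need |R(x)|<1, x<0.
x=-0.6: |R|=0.4947
R=−1: 1+11/16x = −1+5/16x ⇒ -3/8x=2 ⇒ x=2/(-3/8)=-5.3333
Confirm numerically:
  x=-5.282: |R|=0.99274 <1
  x=-4.962: |R|=0.94541 <1
  x=-3.061: |R|=0.56448 <1
  x=-5.830: |R|=1.06600 >1
  x=-5.579: |R|=1.03358 >1
Stable set (-5.3333, 0).

(-5.3333, 0).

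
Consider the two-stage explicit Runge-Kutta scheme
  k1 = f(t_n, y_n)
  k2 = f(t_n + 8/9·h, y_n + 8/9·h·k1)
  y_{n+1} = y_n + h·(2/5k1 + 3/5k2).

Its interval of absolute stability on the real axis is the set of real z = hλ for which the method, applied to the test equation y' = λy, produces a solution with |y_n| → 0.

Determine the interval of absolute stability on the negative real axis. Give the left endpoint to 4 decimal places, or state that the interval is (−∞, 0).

On y'=λy, z=hλ:
  k1=λy_n ⇒ h·k1=z·y_n;  k2=λ(1+8/9z)y_n ⇒ h·k2=z(1+8/9z)y_n
  y_{n+1}/y_n = 1 + 2/5z + 3/5z(1+8/9z) = 1 + z + 8/15z²
  R(z) = 1 + z + 8/15z².

Find x<0 with |R(x)|<1.
x=-1.38: |R|=0.6357
R=1: x+8/15x²=0 ⇒ x=−15/8=-1.8750; min R=1−1/(4·8/15)=0.5312>−1
Confirm numerically:
  x=-1.832: |R|=0.95799 <1
  x=-1.550: |R|=0.73133 <1
  x=-1.538: |R|=0.72357 <1
  x=-2.133: |R|=1.29350 >1
  x=-1.947: |R|=1.07476 >1
Interval (-1.8750, 0).

z∈(-1.8750,0).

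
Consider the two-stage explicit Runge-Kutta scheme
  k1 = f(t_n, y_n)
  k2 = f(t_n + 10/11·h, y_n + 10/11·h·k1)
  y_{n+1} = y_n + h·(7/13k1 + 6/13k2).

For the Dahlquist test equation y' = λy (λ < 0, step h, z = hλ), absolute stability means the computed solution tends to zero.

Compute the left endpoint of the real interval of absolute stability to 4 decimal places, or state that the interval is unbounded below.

On y'=λy, z=hλ:
  k1=λy_n ⇒ h·k1=z·y_n;  k2=λ(1+10/11z)y_n ⇒ h·k2=z(1+10/11z)y_n
  y_{n+1}/y_n = 1 + 7/13z + 6/13z(1+10/11z) = 1 + z + 60/143z²
  ⇒ R(z) = 1 + z + 60/143z².

Solve |R(x)|<1 on ℝ⁻.
x=-1.66: |R|=0.4962
R=1: x+60/143x²=0 ⇒ x=−143/60=-2.3833; min R=1−1/(4·60/143)=0.4042>−1
Confirm numerically:
  x=-2.289: |R|=0.90940 <1
  x=-1.037: |R|=0.41420 <1
  x=-0.993: |R|=0.42073 <1
  x=-2.885: |R|=1.60726 >1
  x=-2.861: |R|=1.57340 >1
  x=-2.428: |R|=1.04550 >1
Interval (-2.3833, 0).

left endpoint -2.3833.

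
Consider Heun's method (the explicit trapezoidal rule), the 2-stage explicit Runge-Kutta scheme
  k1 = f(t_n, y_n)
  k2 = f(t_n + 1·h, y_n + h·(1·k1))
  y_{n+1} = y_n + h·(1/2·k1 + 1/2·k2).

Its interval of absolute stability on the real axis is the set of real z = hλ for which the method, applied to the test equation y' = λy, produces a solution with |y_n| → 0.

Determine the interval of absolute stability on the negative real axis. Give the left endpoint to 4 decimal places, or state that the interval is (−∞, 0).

(-2.0000, 0).

With y'=λy (z=hλ):
  order 2, 2-stage ⇒ R(z)=1+z+z^2/2
  (e.g. R(-1.09)=0.50405, |R|=0.50405)

Boundary: |R(x)|=1, x<0.
x=-1.09: |R|=0.5040
|R(-2.24)|=1.2688 |R(-2.09)|=1.0940 |R(-0.56)|=0.5968
Bisect:
  x_lo=-2.7684 |R|=2.0635  x_hi=-0.2804 |R|=0.7589
  mid=-1.52438 |R|=0.63749 →hi
  mid=-2.14637 |R|=1.15708 →lo
  mid=-1.83537 |R|=0.84892 →hi
  mid=-1.99087 |R|=0.99091 →hi
  mid=-2.06862 |R|=1.07097 →lo
  mid=-2.02974 |R|=1.03019 →lo
  mid=-2.01031 |R|=1.01036 →lo
  mid=-2.00059 |R|=1.00059 →lo
  mid=-1.99573 |R|=0.99574 →hi
  mid=-1.99816 |R|=0.99816 →hi
  ...
  [-2.00013,-1.99998] ⇒ x*=-2.0000
Stable set (-2.0000, 0).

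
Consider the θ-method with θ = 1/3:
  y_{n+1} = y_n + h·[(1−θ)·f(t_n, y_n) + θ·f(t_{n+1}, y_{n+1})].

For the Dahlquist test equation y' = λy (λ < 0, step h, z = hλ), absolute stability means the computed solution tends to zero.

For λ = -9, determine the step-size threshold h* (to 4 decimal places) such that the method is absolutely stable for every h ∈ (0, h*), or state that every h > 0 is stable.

With y'=λy (z=hλ):
  y_{n+1} = y_n + z·[2/3·y_n + 1/3·y_{n+1}] ⇒ (1 − 1/3z)y_{n+1} = (1 + 2/3z)y_n
  ⇒ R(z) = (1 + 2/3z)/(1 − 1/3z).

Solve |R(x)|<1 on ℝ⁻.
x=-1.76: |R|=0.1092
R=−1: 1+2/3x = −1+1/3x ⇒ -1/3x=2 ⇒ x=2/(-1/3)=-6.0000
Confirm numerically:
  x=-5.528: |R|=0.94465 <1
  x=-3.232: |R|=0.55584 <1
  x=-2.980: |R|=0.49498 <1
  x=-2.714: |R|=0.42492 <1
  x=-6.550: |R|=1.05759 >1
  x=-6.087: |R|=1.00957 >1
Stable set (-6.0000, 0).

(-6.0000,0); λ=-9 ⇒ h* = (6)/9 = 0.6667.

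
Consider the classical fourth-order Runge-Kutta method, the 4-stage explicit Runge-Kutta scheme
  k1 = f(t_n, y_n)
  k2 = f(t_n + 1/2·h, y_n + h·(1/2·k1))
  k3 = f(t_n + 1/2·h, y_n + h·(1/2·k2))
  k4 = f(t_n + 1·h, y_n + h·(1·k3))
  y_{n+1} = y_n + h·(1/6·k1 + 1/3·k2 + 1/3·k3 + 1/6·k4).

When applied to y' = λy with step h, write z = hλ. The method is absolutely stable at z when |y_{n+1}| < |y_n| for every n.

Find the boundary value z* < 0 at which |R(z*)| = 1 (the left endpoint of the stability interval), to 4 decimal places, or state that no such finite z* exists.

z* = -2.7853.

With y'=λy (z=hλ):
  order 4, 4-stage ⇒ R(z)=1+z+z^2/2+z^3/6+z^4/24
  (e.g. R(-0.72)=0.48819, |R|=0.48819)

Boundary: |R(x)|=1, x<0.
x=-0.72: |R|=0.4882
|R(-2.67)|=0.8396 |R(-1.79)|=0.2839 |R(-0.96)|=0.3887
Bisect:
  x_lo=-3.6656 |R|=3.3666  x_hi=-0.1840 |R|=0.8320
  mid=-1.92481 |R|=0.31103 →hi
  mid=-2.79522 |R|=1.01508 →lo
  mid=-2.36002 |R|=0.52662 →hi
  mid=-2.57762 |R|=0.72945 →hi
  mid=-2.68642 |R|=0.86088 →hi
  mid=-2.74082 |R|=0.93500 →hi
  mid=-2.76802 |R|=0.97427 →hi
  mid=-2.78162 |R|=0.99448 →hi
  mid=-2.78842 |R|=1.00473 →lo
  mid=-2.78502 |R|=0.99959 →hi
  ...
  [-2.78545,-2.78524] ⇒ x*=-2.7853
So |R|<1 on (-2.7853, 0).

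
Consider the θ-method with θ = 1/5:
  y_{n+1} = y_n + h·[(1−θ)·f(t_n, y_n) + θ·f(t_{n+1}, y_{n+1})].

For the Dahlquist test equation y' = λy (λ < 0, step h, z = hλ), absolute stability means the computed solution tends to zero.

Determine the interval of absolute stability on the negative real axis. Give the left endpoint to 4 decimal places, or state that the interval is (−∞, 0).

z∈(-3.3333,0).

Set f=λy, z=hλ:
  y_{n+1} = y_n + z·[4/5·y_n + 1/5·y_{n+1}] ⇒ (1 − 1/5z)y_{n+1} = (1 + 4/5z)y_n
  so R(z) = (1 + 4/5z)/(1 − 1/5z).

Boundary: |R(x)|=1, x<0.
x=-1.08: |R|=0.1118
R=−1: 1+4/5x = −1+1/5x ⇒ -3/5x=2 ⇒ x=2/(-3/5)=-3.3333
Confirm numerically:
  x=-2.341: |R|=0.59447 <1
  x=-2.271: |R|=0.56168 <1
  x=-1.866: |R|=0.35887 <1
  x=-3.632: |R|=1.10380 >1
  x=-3.605: |R|=1.09471 >1
So |R|<1 on (-3.3333, 0).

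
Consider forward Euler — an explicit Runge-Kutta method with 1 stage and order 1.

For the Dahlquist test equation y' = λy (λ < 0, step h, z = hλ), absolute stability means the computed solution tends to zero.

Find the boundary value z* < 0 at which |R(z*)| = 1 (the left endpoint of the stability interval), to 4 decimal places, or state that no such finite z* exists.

On y'=λy, z=hλ:
  order 1, 1-stage ⇒ R(z)=1+z
  (e.g. R(-1.23)=-0.23000, |R|=0.23000)

Need |R(x)|<1, x<0.
x=-1.23: |R|=0.2300
|R(-1.9)|=0.9000 |R(-1.77)|=0.7700 |R(-0.64)|=0.3600
Bisect:
  x_lo=-2.3172 |R|=1.3172  x_hi=-0.3906 |R|=0.6094
  mid=-1.35389 |R|=0.35389 →hi
  mid=-1.83555 |R|=0.83555 →hi
  mid=-2.07638 |R|=1.07638 →lo
  mid=-1.95597 |R|=0.95597 →hi
  mid=-2.01617 |R|=1.01617 →lo
  mid=-1.98607 |R|=0.98607 →hi
  mid=-2.00112 |R|=1.00112 →lo
  ...
  [-2.00006,-1.99995] ⇒ x*=-2.0000
So |R|<1 on (-2.0000, 0).

left endpoint -2.0000.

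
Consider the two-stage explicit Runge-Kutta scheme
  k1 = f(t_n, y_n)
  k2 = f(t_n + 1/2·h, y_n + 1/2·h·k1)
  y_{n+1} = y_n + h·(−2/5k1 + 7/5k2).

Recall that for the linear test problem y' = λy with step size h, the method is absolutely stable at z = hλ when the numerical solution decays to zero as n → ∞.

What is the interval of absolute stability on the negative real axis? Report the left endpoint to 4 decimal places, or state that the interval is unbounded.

(-1.4286, 0).

Test eqn y'=λy, z=hλ:
  k1=λy_n ⇒ h·k1=z·y_n;  k2=λ(1+1/2z)y_n ⇒ h·k2=z(1+1/2z)y_n
  y_{n+1}/y_n = 1 − 2/5z + 7/5z(1+1/2z) = 1 + z + 7/10z²
  R(z) = 1 + z + 7/10z².

Boundary: |R(x)|=1, x<0.
x=-0.99: |R|=0.6961
R=1: x+7/10x²=0 ⇒ x=−10/7=-1.4286; min R=1−1/(4·7/10)=0.6429>−1
Confirm numerically:
  x=-1.371: |R|=0.94475 <1
  x=-1.359: |R|=0.93382 <1
  x=-1.041: |R|=0.71758 <1
  x=-0.878: |R|=0.66162 <1
  x=-1.873: |R|=1.58269 >1
  x=-1.615: |R|=1.21076 >1
Stable set (-1.4286, 0).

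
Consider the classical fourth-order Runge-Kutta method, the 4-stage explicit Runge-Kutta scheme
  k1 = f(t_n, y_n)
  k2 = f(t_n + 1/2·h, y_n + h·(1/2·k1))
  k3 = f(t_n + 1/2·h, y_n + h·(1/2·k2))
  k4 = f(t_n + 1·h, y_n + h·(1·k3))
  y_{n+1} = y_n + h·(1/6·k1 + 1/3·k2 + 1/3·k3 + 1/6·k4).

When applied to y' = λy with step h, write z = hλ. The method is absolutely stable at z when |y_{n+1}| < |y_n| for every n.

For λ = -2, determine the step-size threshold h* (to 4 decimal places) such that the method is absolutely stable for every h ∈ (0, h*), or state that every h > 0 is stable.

(-2.7853,0); λ=-2 ⇒ h* = 1.3926.

With y'=λy (z=hλ):
  order 4, 4-stage ⇒ R(z)=1+z+z^2/2+z^3/6+z^4/24
  (e.g. R(-1.47)=0.27559, |R|=0.27559)

Solve |R(x)|<1 on ℝ⁻.
x=-1.47: |R|=0.2756
|R(-2.29)|=0.4764 |R(-1.91)|=0.3073 |R(-1.23)|=0.3117
Bisect:
  x_lo=-3.2427 |R|=1.9389  x_hi=-0.1210 |R|=0.8860
  mid=-1.68184 |R|=0.27295 →hi
  mid=-2.46227 |R|=0.61264 →hi
  mid=-2.85248 |R|=1.10611 →lo
  mid=-2.65738 |R|=0.82366 →hi
  mid=-2.75493 |R|=0.95518 →hi
  mid=-2.80370 |R|=1.02812 →lo
  mid=-2.77932 |R|=0.99103 →hi
  mid=-2.79151 |R|=1.00941 →lo
  mid=-2.78541 |R|=1.00018 →lo
  ...
  [-2.78541,-2.78522] ⇒ x*=-2.7853
Interval (-2.7853, 0).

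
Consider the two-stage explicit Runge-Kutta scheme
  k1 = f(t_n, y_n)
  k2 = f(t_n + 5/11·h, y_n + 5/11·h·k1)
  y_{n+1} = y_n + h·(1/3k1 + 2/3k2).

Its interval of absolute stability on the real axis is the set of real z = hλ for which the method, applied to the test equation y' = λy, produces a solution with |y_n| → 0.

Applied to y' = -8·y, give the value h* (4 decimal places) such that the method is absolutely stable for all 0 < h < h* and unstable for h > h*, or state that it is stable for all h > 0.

(-3.3000,0); λ=-8 ⇒ h* = (33/10)/8 = 0.4125.

With y'=λy (z=hλ):
  k1=λy_n ⇒ h·k1=z·y_n;  k2=λ(1+5/11z)y_n ⇒ h·k2=z(1+5/11z)y_n
  y_{n+1}/y_n = 1 + 1/3z + 2/3z(1+5/11z) = 1 + z + 10/33z²
  R(z) = 1 + z + 10/33z².

Solve |R(x)|<1 on ℝ⁻.
x=-0.34: |R|=0.6950
R=1: x+10/33x²=0 ⇒ x=−33/10=-3.3000; min R=1−1/(4·10/33)=0.1750>−1
Confirm numerically:
  x=-2.810: |R|=0.58276 <1
  x=-2.767: |R|=0.55309 <1
  x=-2.329: |R|=0.31471 <1
  x=-3.607: |R|=1.33556 >1
  x=-3.545: |R|=1.26319 >1
Interval (-3.3000, 0).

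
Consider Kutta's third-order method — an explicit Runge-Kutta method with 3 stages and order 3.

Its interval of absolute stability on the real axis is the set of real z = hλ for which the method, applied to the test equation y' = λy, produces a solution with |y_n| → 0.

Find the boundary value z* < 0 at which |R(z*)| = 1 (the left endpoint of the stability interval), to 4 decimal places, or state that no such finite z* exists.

Set f=λy, z=hλ:
  order 3, 3-stage ⇒ R(z)=1+z+z^2/2+z^3/6
  (e.g. R(-1.68)=-0.05907, |R|=0.05907)

Solve |R(x)|<1 on ℝ⁻.
x=-1.68: |R|=0.0591
|R(-2.87)|=1.6915 |R(-1.31)|=0.1734 |R(-0.6)|=0.5440
Bisect:
  x_lo=-3.0981 |R|=2.2550  x_hi=-0.2416 |R|=0.7852
  mid=-1.66984 |R|=0.05168 →hi
  mid=-2.38397 |R|=0.80045 →hi
  mid=-2.74103 |R|=1.41674 →lo
  mid=-2.56250 |R|=1.08369 →lo
  mid=-2.47323 |R|=0.93620 →hi
  mid=-2.51786 |R|=1.00843 →lo
  mid=-2.49555 |R|=0.97194 →hi
  mid=-2.50670 |R|=0.99010 →hi
  ...
  [-2.51281,-2.51263] ⇒ x*=-2.5127
So |R|<1 on (-2.5127, 0).

z* = -2.5127.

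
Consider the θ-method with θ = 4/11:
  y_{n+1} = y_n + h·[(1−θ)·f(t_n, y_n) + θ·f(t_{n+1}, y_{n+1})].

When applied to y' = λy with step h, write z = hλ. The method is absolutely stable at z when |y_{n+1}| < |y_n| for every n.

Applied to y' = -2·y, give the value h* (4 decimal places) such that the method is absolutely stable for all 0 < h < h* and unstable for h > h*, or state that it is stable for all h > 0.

Test eqn y'=λy, z=hλ:
  y_{n+1} = y_n + z·[7/11·y_n + 4/11·y_{n+1}] ⇒ (1 − 4/11z)y_{n+1} = (1 + 7/11z)y_n
  ⇒ R(z) = (1 + 7/11z)/(1 − 4/11z).

Boundary: |R(x)|=1, x<0.
x=-0.76: |R|=0.4046
R=−1: 1+7/11x = −1+4/11x ⇒ -3/11x=2 ⇒ x=2/(-3/11)=-7.3333
Confirm numerically:
  x=-6.179: |R|=0.90304 <1
  x=-4.613: |R|=0.72291 <1
  x=-3.598: |R|=0.55868 <1
  x=-7.907: |R|=1.04037 >1
  x=-7.902: |R|=1.04004 >1
  x=-7.575: |R|=1.01755 >1
Interval (-7.3333, 0).

(-7.3333,0); λ=-2 ⇒ h* = (22/3)/2 = 3.6667.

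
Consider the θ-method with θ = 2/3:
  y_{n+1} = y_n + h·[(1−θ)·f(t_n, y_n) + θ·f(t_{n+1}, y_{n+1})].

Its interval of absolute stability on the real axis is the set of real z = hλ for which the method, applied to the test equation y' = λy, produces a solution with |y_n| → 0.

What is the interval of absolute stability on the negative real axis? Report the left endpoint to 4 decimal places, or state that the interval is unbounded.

(−∞, 0) — no finite endpoint.

Set f=λy, z=hλ:
  y_{n+1} = y_n + z·[1/3·y_n + 2/3·y_{n+1}] ⇒ (1 − 2/3z)y_{n+1} = (1 + 1/3z)y_n
  ⇒ R(z) = (1 + 1/3z)/(1 − 2/3z).

Solve |R(x)|<1 on ℝ⁻.
x=-0.91: |R|=0.4336
x=-2: |R|=0.1429
x=-10: |R|=0.3043
x=-100: |R|=0.4778
θ=2/3≥1/2 ⇒ |1+1/3x|<|1−2/3x| ∀x<0 ⇒ stable on all of ℝ⁻.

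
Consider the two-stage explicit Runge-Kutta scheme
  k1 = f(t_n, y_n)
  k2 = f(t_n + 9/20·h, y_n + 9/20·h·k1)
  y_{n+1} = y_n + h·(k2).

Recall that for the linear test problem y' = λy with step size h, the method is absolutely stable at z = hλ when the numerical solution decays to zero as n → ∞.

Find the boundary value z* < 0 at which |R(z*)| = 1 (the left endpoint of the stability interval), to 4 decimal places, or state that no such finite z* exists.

Test eqn y'=λy, z=hλ:
  k1=λy_n ⇒ h·k1=z·y_n;  k2=λ(1+9/20z)y_n ⇒ h·k2=z(1+9/20z)y_n
  y_{n+1}/y_n = 1 + z(1+9/20z) = 1 + z + 9/20z²
  R(z) = 1 + z + 9/20z².

Boundary: |R(x)|=1, x<0.
x=-1.75: |R|=0.6281
R=1: x+9/20x²=0 ⇒ x=−20/9=-2.2222; min R=1−1/(4·9/20)=0.4444>−1
Confirm numerically:
  x=-1.725: |R|=0.61403 <1
  x=-1.384: |R|=0.47796 <1
  x=-1.055: |R|=0.44586 <1
  x=-2.803: |R|=1.73256 >1
  x=-2.677: |R|=1.54785 >1
So |R|<1 on (-2.2222, 0).

left endpoint -2.2222.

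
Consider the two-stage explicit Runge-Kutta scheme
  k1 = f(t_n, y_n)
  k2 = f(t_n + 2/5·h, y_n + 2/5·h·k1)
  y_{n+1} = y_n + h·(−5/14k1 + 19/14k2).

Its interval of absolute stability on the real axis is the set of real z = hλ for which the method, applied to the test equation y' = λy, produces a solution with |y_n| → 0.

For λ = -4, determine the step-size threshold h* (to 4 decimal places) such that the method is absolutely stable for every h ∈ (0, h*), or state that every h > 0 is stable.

(-1.8421,0); λ=-4 ⇒ h* = (35/19)/4 = 0.4605.

Test eqn y'=λy, z=hλ:
  k1=λy_n ⇒ h·k1=z·y_n;  k2=λ(1+2/5z)y_n ⇒ h·k2=z(1+2/5z)y_n
  y_{n+1}/y_n = 1 − 5/14z + 19/14z(1+2/5z) = 1 + z + 19/35z²
  Hence R(z) = 1 + z + 19/35z².

Find x<0 with |R(x)|<1.
x=-0.53: |R|=0.6225
R=1: x+19/35x²=0 ⇒ x=−35/19=-1.8421; min R=1−1/(4·19/35)=0.5395>−1
Confirm numerically:
  x=-1.534: |R|=0.74343 <1
  x=-1.340: |R|=0.63475 <1
  x=-1.180: |R|=0.57587 <1
  x=-1.011: |R|=0.54387 <1
  x=-2.395: |R|=1.71884 >1
  x=-2.056: |R|=1.23873 >1
  x=-1.868: |R|=1.02626 >1
Stable set (-1.8421, 0).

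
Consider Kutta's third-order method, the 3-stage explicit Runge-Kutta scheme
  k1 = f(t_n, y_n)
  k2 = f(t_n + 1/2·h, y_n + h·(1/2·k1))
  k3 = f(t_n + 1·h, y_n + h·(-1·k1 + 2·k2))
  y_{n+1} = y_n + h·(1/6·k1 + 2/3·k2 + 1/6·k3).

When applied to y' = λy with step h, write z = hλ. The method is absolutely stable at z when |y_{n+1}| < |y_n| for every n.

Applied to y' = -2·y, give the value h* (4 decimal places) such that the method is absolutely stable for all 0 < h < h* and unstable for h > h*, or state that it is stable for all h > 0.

Set f=λy, z=hλ:
  order 3, 3-stage ⇒ R(z)=1+z+z^2/2+z^3/6
  (e.g. R(-1.07)=0.29828, |R|=0.29828)

Solve |R(x)|<1 on ℝ⁻.
x=-1.07: |R|=0.2983
|R(-1.92)|=0.2564 |R(-1.18)|=0.2424 |R(-0.72)|=0.4770
Bisect:
  x_lo=-3.1285 |R|=2.3381  x_hi=-0.1348 |R|=0.8739
  mid=-1.63165 |R|=0.02449 →hi
  mid=-2.38007 |R|=0.79479 →hi
  mid=-2.75429 |R|=1.44362 →lo
  mid=-2.56718 |R|=1.09177 →lo
  mid=-2.47363 |R|=0.93683 →hi
  mid=-2.52040 |R|=1.01263 →lo
  mid=-2.49701 |R|=0.97432 →hi
  ...
  [-2.51291,-2.51273] ⇒ x*=-2.5127
Stable set (-2.5127, 0).

(-2.5127,0); λ=-2 ⇒ h* = 1.2564.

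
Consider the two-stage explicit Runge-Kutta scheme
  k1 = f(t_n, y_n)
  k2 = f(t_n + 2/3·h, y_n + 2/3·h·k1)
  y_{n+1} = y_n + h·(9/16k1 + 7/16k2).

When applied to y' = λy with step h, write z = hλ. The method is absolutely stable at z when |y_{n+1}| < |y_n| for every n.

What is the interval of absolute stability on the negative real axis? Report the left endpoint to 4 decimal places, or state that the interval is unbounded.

(-3.4286, 0).

Test eqn y'=λy, z=hλ:
  k1=λy_n ⇒ h·k1=z·y_n;  k2=λ(1+2/3z)y_n ⇒ h·k2=z(1+2/3z)y_n
  y_{n+1}/y_n = 1 + 9/16z + 7/16z(1+2/3z) = 1 + z + 7/24z²
  R(z) = 1 + z + 7/24z².

Solve |R(x)|<1 on ℝ⁻.
x=-1.59: |R|=0.1474
R=1: x+7/24x²=0 ⇒ x=−24/7=-3.4286; min R=1−1/(4·7/24)=0.1429>−1
Confirm numerically:
  x=-2.662: |R|=0.40482 <1
  x=-2.585: |R|=0.36398 <1
  x=-2.424: |R|=0.28977 <1
  x=-2.307: |R|=0.24532 <1
  x=-3.831: |R|=1.44966 >1
  x=-3.798: |R|=1.40923 >1
Interval (-3.4286, 0).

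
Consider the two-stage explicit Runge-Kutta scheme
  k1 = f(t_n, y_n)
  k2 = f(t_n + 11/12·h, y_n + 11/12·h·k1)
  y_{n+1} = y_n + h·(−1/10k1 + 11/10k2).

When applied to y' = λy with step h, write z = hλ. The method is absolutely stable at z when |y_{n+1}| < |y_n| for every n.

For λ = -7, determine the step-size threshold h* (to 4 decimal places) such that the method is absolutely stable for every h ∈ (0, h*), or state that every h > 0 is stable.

(-0.9917,0); λ=-7 ⇒ h* = (120/121)/7 = 0.1417.

Set f=λy, z=hλ:
  k1=λy_n ⇒ h·k1=z·y_n;  k2=λ(1+11/12z)y_n ⇒ h·k2=z(1+11/12z)y_n
  y_{n+1}/y_n = 1 − 1/10z + 11/10z(1+11/12z) = 1 + z + 121/120z²
  R(z) = 1 + z + 121/120z².

Find x<0 with |R(x)|<1.
x=-1.67: |R|=2.1421
R=1: x+121/120x²=0 ⇒ x=−120/121=-0.9917; min R=1−1/(4·121/120)=0.7521>−1
Confirm numerically:
  x=-0.927: |R|=0.93949 <1
  x=-0.917: |R|=0.93090 <1
  x=-0.746: |R|=0.81515 <1
  x=-0.403: |R|=0.76076 <1
  x=-1.478: |R|=1.72469 >1
  x=-1.387: |R|=1.55280 >1
  x=-1.304: |R|=1.41059 >1
Stable set (-0.9917, 0).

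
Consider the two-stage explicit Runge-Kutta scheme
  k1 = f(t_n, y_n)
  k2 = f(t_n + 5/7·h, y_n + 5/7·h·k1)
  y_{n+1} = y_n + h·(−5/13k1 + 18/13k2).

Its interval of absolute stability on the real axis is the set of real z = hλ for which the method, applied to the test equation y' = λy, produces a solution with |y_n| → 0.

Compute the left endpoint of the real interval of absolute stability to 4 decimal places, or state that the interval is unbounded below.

left endpoint -1.0111.

On y'=λy, z=hλ:
  k1=λy_n ⇒ h·k1=z·y_n;  k2=λ(1+5/7z)y_n ⇒ h·k2=z(1+5/7z)y_n
  y_{n+1}/y_n = 1 − 5/13z + 18/13z(1+5/7z) = 1 + z + 90/91z²
  R(z) = 1 + z + 90/91z².

Need |R(x)|<1, x<0.
x=-1.09: |R|=1.0850
R=1: x+90/91x²=0 ⇒ x=−91/90=-1.0111; min R=1−1/(4·90/91)=0.7472>−1
Confirm numerically:
  x=-0.822: |R|=0.84626 <1
  x=-0.688: |R|=0.78014 <1
  x=-0.670: |R|=0.77397 <1
  x=-1.594: |R|=1.91891 >1
  x=-1.568: |R|=1.86361 >1
So |R|<1 on (-1.0111, 0).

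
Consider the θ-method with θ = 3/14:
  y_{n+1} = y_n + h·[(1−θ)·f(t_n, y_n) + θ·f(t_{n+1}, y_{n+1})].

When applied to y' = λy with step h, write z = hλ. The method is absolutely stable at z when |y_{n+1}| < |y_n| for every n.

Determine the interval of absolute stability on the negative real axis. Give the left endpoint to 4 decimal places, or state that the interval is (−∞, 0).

(-3.5000, 0).

With y'=λy (z=hλ):
  y_{n+1} = y_n + z·[11/14·y_n + 3/14·y_{n+1}] ⇒ (1 − 3/14z)y_{n+1} = (1 + 11/14z)y_n
  R(z) = (1 + 11/14z)/(1 − 3/14z).

Boundary: |R(x)|=1, x<0.
x=-0.76: |R|=0.3464
R=−1: 1+11/14x = −1+3/14x ⇒ -4/7x=2 ⇒ x=2/(-4/7)=-3.5000
Confirm numerically:
  x=-2.960: |R|=0.81119 <1
  x=-2.399: |R|=0.58447 <1
  x=-2.324: |R|=0.55140 <1
  x=-3.981: |R|=1.14833 >1
  x=-3.531: |R|=1.01008 >1
Stable set (-3.5000, 0).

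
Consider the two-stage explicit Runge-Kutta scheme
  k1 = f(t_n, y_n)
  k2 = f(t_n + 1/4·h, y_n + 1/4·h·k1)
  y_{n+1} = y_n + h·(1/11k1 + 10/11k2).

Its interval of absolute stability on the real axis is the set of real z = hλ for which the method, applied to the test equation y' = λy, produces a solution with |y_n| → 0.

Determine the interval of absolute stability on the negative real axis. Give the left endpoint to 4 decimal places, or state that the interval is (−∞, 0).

(-4.4000, 0).

On y'=λy, z=hλ:
  k1=λy_n ⇒ h·k1=z·y_n;  k2=λ(1+1/4z)y_n ⇒ h·k2=z(1+1/4z)y_n
  y_{n+1}/y_n = 1 + 1/11z + 10/11z(1+1/4z) = 1 + z + 5/22z²
  ⇒ R(z) = 1 + z + 5/22z².

Find x<0 with |R(x)|<1.
x=-1.73: |R|=0.0498
R=1: x+5/22x²=0 ⇒ x=−22/5=-4.4000; min R=1−1/(4·5/22)=-0.1000>−1
Confirm numerically:
  x=-4.100: |R|=0.72045 <1
  x=-3.496: |R|=0.28173 <1
  x=-1.822: |R|=0.06753 <1
  x=-4.930: |R|=1.59384 >1
  x=-4.894: |R|=1.54946 >1
  x=-4.630: |R|=1.24202 >1
Interval (-4.4000, 0).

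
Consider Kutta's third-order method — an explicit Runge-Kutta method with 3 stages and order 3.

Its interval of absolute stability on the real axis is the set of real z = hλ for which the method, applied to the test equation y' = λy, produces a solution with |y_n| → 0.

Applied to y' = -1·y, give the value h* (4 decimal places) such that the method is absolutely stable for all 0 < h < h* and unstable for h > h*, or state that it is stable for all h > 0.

Set f=λy, z=hλ:
  order 3, 3-stage ⇒ R(z)=1+z+z^2/2+z^3/6
  (e.g. R(-1.43)=0.10508, |R|=0.10508)

Solve |R(x)|<1 on ℝ⁻.
x=-1.43: |R|=0.1051
|R(-2.36)|=0.7659 |R(-1.96)|=0.2941 |R(-1.36)|=0.1456
Bisect:
  x_lo=-3.2185 |R|=2.5957  x_hi=-0.0769 |R|=0.9260
  mid=-1.64770 |R|=0.03580 →hi
  mid=-2.43309 |R|=0.87374 →hi
  mid=-2.82578 |R|=1.59392 →lo
  mid=-2.62943 |R|=1.20242 →lo
  mid=-2.53126 |R|=1.03070 →lo
  mid=-2.48217 |R|=0.95044 →hi
  mid=-2.50672 |R|=0.99012 →hi
  mid=-2.51899 |R|=1.01029 →lo
  ...
  [-2.51285,-2.51266] ⇒ x*=-2.5127
So |R|<1 on (-2.5127, 0).

(-2.5127,0); λ=-1 ⇒ h* = 2.5127.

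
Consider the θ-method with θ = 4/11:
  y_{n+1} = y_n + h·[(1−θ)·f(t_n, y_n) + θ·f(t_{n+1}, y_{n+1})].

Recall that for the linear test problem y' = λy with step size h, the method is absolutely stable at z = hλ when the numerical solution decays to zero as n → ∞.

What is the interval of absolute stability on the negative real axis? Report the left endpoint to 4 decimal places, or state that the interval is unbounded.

On y'=λy, z=hλ:
  y_{n+1} = y_n + z·[7/11·y_n + 4/11·y_{n+1}] ⇒ (1 − 4/11z)y_{n+1} = (1 + 7/11z)y_n
  R(z) = (1 + 7/11z)/(1 − 4/11z).

Need |R(x)|<1, x<0.
x=-0.67: |R|=0.4613
R=−1: 1+7/11x = −1+4/11x ⇒ -3/11x=2 ⇒ x=2/(-3/11)=-7.3333
Confirm numerically:
  x=-6.979: |R|=0.97268 <1
  x=-5.787: |R|=0.86415 <1
  x=-5.560: |R|=0.83995 <1
  x=-7.688: |R|=1.02548 >1
  x=-7.427: |R|=1.00690 >1
Interval (-7.3333, 0).

(-7.3333, 0).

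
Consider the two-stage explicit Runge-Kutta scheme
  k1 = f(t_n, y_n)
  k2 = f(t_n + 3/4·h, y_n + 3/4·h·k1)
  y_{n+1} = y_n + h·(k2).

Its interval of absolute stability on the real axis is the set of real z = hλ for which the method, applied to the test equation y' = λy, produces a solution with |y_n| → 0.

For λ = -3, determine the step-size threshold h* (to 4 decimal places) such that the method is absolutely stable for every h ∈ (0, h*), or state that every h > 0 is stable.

On y'=λy, z=hλ:
  k1=λy_n ⇒ h·k1=z·y_n;  k2=λ(1+3/4z)y_n ⇒ h·k2=z(1+3/4z)y_n
  y_{n+1}/y_n = 1 + z(1+3/4z) = 1 + z + 3/4z²
  ⇒ R(z) = 1 + z + 3/4z².

Find x<0 with |R(x)|<1.
x=-1.59: |R|=1.3061
R=1: x+3/4x²=0 ⇒ x=−4/3=-1.3333; min R=1−1/(4·3/4)=0.6667>−1
Confirm numerically:
  x=-1.300: |R|=0.96750 <1
  x=-1.117: |R|=0.81877 <1
  x=-0.832: |R|=0.68717 <1
  x=-1.862: |R|=1.73828 >1
  x=-1.763: |R|=1.56813 >1
  x=-1.725: |R|=1.50672 >1
Stable set (-1.3333, 0).

(-1.3333,0); λ=-3 ⇒ h* = (4/3)/3 = 0.4444.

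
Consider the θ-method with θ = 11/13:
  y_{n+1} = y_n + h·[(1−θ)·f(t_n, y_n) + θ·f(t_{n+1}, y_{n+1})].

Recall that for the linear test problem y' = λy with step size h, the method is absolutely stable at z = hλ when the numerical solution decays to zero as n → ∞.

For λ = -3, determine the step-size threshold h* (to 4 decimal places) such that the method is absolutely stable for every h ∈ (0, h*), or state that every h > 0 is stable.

With y'=λy (z=hλ):
  y_{n+1} = y_n + z·[2/13·y_n + 11/13·y_{n+1}] ⇒ (1 − 11/13z)y_{n+1} = (1 + 2/13z)y_n
  so R(z) = (1 + 2/13z)/(1 − 11/13z).

Need |R(x)|<1, x<0.
x=-0.48: |R|=0.6586
x=-2: |R|=0.2571
x=-10: |R|=0.0569
x=-100: |R|=0.1680
θ=11/13≥1/2 ⇒ |1+2/13x|<|1−11/13x| ∀x<0 ⇒ interval (−∞,0).

unbounded; (−∞, 0). Any h>0 works for λ=-3.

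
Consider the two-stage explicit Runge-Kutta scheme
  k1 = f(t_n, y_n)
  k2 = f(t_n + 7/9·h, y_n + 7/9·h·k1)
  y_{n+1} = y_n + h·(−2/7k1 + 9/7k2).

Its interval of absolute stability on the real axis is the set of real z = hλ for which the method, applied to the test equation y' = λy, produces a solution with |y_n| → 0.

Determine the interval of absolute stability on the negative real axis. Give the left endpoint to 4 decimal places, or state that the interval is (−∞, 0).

z∈(-1.0000,0).

On y'=λy, z=hλ:
  k1=λy_n ⇒ h·k1=z·y_n;  k2=λ(1+7/9z)y_n ⇒ h·k2=z(1+7/9z)y_n
  y_{n+1}/y_n = 1 − 2/7z + 9/7z(1+7/9z) = 1 + z + z²
  R(z) = 1 + z + z².

Solve |R(x)|<1 on ℝ⁻.
x=-1.09: |R|=1.0981
R=1: x+1x²=0 ⇒ x=−1=-1.0000; min R=1−1/(4·1)=0.7500>−1
Confirm numerically:
  x=-0.964: |R|=0.96530 <1
  x=-0.909: |R|=0.91728 <1
  x=-0.601: |R|=0.76020 <1
  x=-0.515: |R|=0.75023 <1
  x=-1.385: |R|=1.53323 >1
  x=-1.211: |R|=1.25552 >1
  x=-1.199: |R|=1.23860 >1
So |R|<1 on (-1.0000, 0).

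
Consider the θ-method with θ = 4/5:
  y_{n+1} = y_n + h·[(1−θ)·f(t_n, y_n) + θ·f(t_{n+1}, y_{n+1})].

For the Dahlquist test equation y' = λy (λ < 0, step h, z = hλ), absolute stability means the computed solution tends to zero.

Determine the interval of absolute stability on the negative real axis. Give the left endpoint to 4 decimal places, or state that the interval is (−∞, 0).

With y'=λy (z=hλ):
  y_{n+1} = y_n + z·[1/5·y_n + 4/5·y_{n+1}] ⇒ (1 − 4/5z)y_{n+1} = (1 + 1/5z)y_n
  ⇒ R(z) = (1 + 1/5z)/(1 − 4/5z).

Need |R(x)|<1, x<0.
x=-0.85: |R|=0.4940
x=-2: |R|=0.2308
x=-10: |R|=0.1111
x=-100: |R|=0.2346
θ=4/5≥1/2 ⇒ |1+1/5x|<|1−4/5x| ∀x<0 ⇒ stable on all of ℝ⁻.

(−∞, 0) — no finite endpoint.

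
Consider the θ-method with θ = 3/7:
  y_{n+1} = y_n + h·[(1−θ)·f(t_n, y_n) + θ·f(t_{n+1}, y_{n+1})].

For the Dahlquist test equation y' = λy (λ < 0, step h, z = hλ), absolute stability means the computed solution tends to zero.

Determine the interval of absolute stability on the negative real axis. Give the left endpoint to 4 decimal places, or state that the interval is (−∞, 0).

(-14.0000, 0).

Set f=λy, z=hλ:
  y_{n+1} = y_n + z·[4/7·y_n + 3/7·y_{n+1}] ⇒ (1 − 3/7z)y_{n+1} = (1 + 4/7z)y_n
  Hence R(z) = (1 + 4/7z)/(1 − 3/7z).

Boundary: |R(x)|=1, x<0.
x=-1.11: |R|=0.2478
R=−1: 1+4/7x = −1+3/7x ⇒ -1/7x=2 ⇒ x=2/(-1/7)=-14.0000
Confirm numerically:
  x=-11.182: |R|=0.93050 <1
  x=-10.335: |R|=0.90357 <1
  x=-7.868: |R|=0.79963 <1
  x=-14.541: |R|=1.01069 >1
  x=-14.506: |R|=1.01002 >1
So |R|<1 on (-14.0000, 0).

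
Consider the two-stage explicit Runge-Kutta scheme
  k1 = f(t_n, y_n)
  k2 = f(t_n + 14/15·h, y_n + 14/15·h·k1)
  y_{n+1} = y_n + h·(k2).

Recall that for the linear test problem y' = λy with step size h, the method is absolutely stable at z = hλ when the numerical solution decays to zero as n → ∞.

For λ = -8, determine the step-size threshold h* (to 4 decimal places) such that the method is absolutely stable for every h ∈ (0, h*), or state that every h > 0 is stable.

With y'=λy (z=hλ):
  k1=λy_n ⇒ h·k1=z·y_n;  k2=λ(1+14/15z)y_n ⇒ h·k2=z(1+14/15z)y_n
  y_{n+1}/y_n = 1 + z(1+14/15z) = 1 + z + 14/15z²
  R(z) = 1 + z + 14/15z².

Find x<0 with |R(x)|<1.
x=-0.78: |R|=0.7878
R=1: x+14/15x²=0 ⇒ x=−15/14=-1.0714; min R=1−1/(4·14/15)=0.7321>−1
Confirm numerically:
  x=-1.012: |R|=0.94387 <1
  x=-0.908: |R|=0.86150 <1
  x=-0.520: |R|=0.73237 <1
  x=-0.480: |R|=0.73504 <1
  x=-1.646: |R|=1.88269 >1
  x=-1.630: |R|=1.84977 >1
  x=-1.541: |R|=1.67537 >1
Stable set (-1.0714, 0).

(-1.0714,0); λ=-8 ⇒ h* = (15/14)/8 = 0.1339.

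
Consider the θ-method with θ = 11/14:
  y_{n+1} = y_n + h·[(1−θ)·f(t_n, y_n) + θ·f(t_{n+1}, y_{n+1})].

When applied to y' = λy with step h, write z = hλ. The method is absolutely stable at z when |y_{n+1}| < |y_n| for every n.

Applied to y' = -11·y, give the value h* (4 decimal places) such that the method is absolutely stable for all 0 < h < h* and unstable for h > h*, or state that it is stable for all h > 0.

unbounded; (−∞, 0). Any h>0 works for λ=-11.

On y'=λy, z=hλ:
  y_{n+1} = y_n + z·[3/14·y_n + 11/14·y_{n+1}] ⇒ (1 − 11/14z)y_{n+1} = (1 + 3/14z)y_n
  Hence R(z) = (1 + 3/14z)/(1 − 11/14z).

Find x<0 with |R(x)|<1.
x=-1.78: |R|=0.2579
x=-2: |R|=0.2222
x=-10: |R|=0.1290
x=-100: |R|=0.2567
θ=11/14≥1/2 ⇒ |1+3/14x|<|1−11/14x| ∀x<0 ⇒ interval (−∞,0).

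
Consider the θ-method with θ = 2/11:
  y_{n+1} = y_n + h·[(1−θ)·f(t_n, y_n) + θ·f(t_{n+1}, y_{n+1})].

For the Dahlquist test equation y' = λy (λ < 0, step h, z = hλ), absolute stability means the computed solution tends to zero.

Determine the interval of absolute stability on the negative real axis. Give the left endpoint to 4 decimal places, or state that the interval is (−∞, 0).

Test eqn y'=λy, z=hλ:
  y_{n+1} = y_n + z·[9/11·y_n + 2/11·y_{n+1}] ⇒ (1 − 2/11z)y_{n+1} = (1 + 9/11z)y_n
  so R(z) = (1 + 9/11z)/(1 − 2/11z).

Boundary: |R(x)|=1, x<0.
x=-1.76: |R|=0.3333
R=−1: 1+9/11x = −1+2/11x ⇒ -7/11x=2 ⇒ x=2/(-7/11)=-3.1429
Confirm numerically:
  x=-2.372: |R|=0.65727 <1
  x=-2.041: |R|=0.48860 <1
  x=-1.804: |R|=0.35843 <1
  x=-1.468: |R|=0.15873 <1
  x=-3.492: |R|=1.13590 >1
  x=-3.199: |R|=1.02259 >1
So |R|<1 on (-3.1429, 0).

z∈(-3.1429,0).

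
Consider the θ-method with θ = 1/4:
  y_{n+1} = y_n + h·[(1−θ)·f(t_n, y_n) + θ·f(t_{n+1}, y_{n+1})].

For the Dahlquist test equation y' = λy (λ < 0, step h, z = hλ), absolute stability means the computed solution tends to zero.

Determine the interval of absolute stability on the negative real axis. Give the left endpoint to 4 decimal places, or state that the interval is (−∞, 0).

z∈(-4.0000,0).

With y'=λy (z=hλ):
  y_{n+1} = y_n + z·[3/4·y_n + 1/4·y_{n+1}] ⇒ (1 − 1/4z)y_{n+1} = (1 + 3/4z)y_n
  Hence R(z) = (1 + 3/4z)/(1 − 1/4z).

Solve |R(x)|<1 on ℝ⁻.
x=-0.6: |R|=0.4783
R=−1: 1+3/4x = −1+1/4x ⇒ -1/2x=2 ⇒ x=2/(-1/2)=-4.0000
Confirm numerically:
  x=-3.691: |R|=0.91965 <1
  x=-2.496: |R|=0.53695 <1
  x=-1.929: |R|=0.30140 <1
  x=-1.923: |R|=0.29867 <1
  x=-4.391: |R|=1.09320 >1
  x=-4.223: |R|=1.05424 >1
  x=-4.188: |R|=1.04592 >1
Interval (-4.0000, 0).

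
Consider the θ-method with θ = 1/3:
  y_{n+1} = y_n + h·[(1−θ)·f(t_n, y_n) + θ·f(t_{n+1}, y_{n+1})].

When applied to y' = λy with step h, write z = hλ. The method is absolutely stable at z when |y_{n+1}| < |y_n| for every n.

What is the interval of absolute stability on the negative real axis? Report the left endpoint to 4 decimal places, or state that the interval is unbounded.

z∈(-6.0000,0).

On y'=λy, z=hλ:
  y_{n+1} = y_n + z·[2/3·y_n + 1/3·y_{n+1}] ⇒ (1 − 1/3z)y_{n+1} = (1 + 2/3z)y_n
  Hence R(z) = (1 + 2/3z)/(1 − 1/3z).

Boundary: |R(x)|=1, x<0.
x=-0.98: |R|=0.2613
R=−1: 1+2/3x = −1+1/3x ⇒ -1/3x=2 ⇒ x=2/(-1/3)=-6.0000
Confirm numerically:
  x=-4.687: |R|=0.82919 <1
  x=-3.594: |R|=0.63512 <1
  x=-3.578: |R|=0.63180 <1
  x=-2.721: |R|=0.42685 <1
  x=-6.487: |R|=1.05133 >1
  x=-6.448: |R|=1.04742 >1
  x=-6.116: |R|=1.01272 >1
So |R|<1 on (-6.0000, 0).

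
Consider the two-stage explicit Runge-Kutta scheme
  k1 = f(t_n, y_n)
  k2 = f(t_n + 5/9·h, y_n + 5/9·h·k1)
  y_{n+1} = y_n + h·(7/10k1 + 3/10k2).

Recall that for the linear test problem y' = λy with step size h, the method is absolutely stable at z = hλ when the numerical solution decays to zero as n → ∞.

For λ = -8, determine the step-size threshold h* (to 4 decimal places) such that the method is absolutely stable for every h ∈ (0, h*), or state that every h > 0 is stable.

(-6.0000,0); λ=-8 ⇒ h* = (6)/8 = 0.7500.

Test eqn y'=λy, z=hλ:
  k1=λy_n ⇒ h·k1=z·y_n;  k2=λ(1+5/9z)y_n ⇒ h·k2=z(1+5/9z)y_n
  y_{n+1}/y_n = 1 + 7/10z + 3/10z(1+5/9z) = 1 + z + 1/6z²
  R(z) = 1 + z + 1/6z².

Find x<0 with |R(x)|<1.
x=-1.4: |R|=0.0733
R=1: x+1/6x²=0 ⇒ x=−6=-6.0000; min R=1−1/(4·1/6)=-0.5000>−1
Confirm numerically:
  x=-5.929: |R|=0.92984 <1
  x=-3.990: |R|=0.33665 <1
  x=-3.180: |R|=0.49460 <1
  x=-6.407: |R|=1.43461 >1
  x=-6.299: |R|=1.31390 >1
Interval (-6.0000, 0).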